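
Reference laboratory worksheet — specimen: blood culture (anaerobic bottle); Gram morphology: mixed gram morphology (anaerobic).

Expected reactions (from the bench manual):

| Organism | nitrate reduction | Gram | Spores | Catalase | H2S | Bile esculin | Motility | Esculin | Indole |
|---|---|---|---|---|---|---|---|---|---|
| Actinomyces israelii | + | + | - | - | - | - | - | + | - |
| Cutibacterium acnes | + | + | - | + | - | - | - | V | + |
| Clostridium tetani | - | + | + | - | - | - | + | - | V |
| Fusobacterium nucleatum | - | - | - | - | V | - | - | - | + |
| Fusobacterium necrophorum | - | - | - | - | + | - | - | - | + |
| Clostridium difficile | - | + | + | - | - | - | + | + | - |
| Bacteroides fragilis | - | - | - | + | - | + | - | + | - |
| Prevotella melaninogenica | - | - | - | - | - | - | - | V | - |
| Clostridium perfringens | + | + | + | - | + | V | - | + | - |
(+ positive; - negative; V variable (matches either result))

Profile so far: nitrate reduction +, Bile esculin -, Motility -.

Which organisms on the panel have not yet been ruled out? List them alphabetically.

Actinomyces israelii, Clostridium perfringens, Cutibacterium acnes

Bile esculin -: excludes Bacteroides fragilis — 8 left.
nitrate reduction +: excludes 5 organisms — 3 left.
Motility -: all 3 remaining candidates are consistent.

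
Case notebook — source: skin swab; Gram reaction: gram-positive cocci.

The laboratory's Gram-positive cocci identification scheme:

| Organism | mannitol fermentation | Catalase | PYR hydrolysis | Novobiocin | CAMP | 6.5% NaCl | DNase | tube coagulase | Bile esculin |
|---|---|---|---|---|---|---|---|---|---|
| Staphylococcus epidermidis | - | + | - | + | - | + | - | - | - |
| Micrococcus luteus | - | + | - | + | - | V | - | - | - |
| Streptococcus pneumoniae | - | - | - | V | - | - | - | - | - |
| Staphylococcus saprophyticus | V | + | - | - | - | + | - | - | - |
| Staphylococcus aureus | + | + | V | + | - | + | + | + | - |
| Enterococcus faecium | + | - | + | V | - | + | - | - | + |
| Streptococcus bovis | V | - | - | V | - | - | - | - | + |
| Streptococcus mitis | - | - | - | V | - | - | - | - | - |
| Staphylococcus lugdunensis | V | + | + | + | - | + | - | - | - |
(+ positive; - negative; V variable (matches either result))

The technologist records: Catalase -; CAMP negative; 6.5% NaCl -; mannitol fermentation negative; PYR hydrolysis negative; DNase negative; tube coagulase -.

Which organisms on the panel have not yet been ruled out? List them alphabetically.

6.5% NaCl -: excludes 5 organisms — 4 left.
mannitol fermentation -: all 4 remaining candidates are consistent.
DNase -: all 4 remaining candidates are consistent.
CAMP -: all 4 remaining candidates are consistent.
PYR hydrolysis -: all 4 remaining candidates are consistent.
tube coagulase -: all 4 remaining candidates are consistent.
Catalase -: excludes Micrococcus luteus — 3 left.

Streptococcus bovis, Streptococcus mitis, Streptococcus pneumoniae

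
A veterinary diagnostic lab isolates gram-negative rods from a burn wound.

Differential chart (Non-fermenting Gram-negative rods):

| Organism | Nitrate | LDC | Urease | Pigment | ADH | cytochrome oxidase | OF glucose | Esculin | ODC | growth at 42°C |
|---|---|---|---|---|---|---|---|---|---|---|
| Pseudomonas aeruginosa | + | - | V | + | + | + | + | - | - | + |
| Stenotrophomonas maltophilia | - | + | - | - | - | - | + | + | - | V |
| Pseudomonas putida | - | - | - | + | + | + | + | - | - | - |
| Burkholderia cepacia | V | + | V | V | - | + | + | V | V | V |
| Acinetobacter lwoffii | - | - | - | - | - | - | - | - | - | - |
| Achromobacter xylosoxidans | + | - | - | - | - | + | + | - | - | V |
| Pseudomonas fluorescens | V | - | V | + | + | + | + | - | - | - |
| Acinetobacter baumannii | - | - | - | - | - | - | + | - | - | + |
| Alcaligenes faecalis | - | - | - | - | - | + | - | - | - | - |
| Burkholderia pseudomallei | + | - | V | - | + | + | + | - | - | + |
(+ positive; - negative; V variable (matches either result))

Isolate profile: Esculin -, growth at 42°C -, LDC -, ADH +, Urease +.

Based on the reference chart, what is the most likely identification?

Esculin -: excludes Stenotrophomonas maltophilia — 9 left.
Urease +: excludes 5 organisms — 4 left.
LDC -: excludes Burkholderia cepacia — 3 left.
growth at 42°C -: excludes Pseudomonas aeruginosa, Burkholderia pseudomallei — 1 left.
ADH +: the one remaining candidate is consistent.

Pseudomonas fluorescens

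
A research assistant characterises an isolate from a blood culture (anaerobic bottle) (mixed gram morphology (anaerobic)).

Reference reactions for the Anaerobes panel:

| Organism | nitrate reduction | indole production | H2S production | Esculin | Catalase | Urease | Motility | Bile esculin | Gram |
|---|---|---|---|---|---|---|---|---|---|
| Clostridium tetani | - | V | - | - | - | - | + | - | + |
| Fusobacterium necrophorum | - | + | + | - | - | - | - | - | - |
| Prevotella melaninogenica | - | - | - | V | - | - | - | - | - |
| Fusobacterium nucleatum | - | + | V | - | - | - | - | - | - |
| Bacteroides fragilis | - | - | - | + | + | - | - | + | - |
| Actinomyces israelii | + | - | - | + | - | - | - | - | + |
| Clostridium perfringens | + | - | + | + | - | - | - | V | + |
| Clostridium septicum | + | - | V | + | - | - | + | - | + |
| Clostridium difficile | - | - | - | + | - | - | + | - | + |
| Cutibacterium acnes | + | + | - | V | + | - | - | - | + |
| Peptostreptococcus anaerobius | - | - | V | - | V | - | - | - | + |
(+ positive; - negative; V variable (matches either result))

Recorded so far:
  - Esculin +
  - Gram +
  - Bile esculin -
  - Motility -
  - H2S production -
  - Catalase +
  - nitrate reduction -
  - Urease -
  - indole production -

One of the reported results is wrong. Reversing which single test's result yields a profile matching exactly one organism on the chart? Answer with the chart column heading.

Esculin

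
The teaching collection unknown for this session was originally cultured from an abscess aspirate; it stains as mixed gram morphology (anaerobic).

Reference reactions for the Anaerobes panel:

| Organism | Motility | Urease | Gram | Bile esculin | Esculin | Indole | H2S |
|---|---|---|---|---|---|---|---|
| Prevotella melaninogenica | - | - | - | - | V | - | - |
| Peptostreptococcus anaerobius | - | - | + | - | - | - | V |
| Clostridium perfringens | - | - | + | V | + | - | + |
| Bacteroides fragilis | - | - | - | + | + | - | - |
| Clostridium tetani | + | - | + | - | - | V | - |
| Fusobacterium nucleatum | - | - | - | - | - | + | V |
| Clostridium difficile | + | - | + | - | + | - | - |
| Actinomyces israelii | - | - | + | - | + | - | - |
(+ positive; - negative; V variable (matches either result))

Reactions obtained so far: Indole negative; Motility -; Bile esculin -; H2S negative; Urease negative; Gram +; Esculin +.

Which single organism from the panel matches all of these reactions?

Actinomyces israelii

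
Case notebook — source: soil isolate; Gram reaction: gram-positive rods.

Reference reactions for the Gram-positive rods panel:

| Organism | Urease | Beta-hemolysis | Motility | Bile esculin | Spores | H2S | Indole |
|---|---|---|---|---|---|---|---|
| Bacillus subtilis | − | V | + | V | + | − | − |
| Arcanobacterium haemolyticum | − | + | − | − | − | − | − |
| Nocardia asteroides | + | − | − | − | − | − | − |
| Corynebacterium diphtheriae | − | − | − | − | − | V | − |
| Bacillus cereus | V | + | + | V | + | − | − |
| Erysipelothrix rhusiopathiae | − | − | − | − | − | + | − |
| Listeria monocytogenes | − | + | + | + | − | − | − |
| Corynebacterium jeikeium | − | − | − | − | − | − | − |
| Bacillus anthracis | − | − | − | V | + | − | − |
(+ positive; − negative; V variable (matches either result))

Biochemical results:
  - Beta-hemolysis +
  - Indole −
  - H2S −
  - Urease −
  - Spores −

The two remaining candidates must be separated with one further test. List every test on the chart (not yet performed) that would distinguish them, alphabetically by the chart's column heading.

Bile esculin, Motility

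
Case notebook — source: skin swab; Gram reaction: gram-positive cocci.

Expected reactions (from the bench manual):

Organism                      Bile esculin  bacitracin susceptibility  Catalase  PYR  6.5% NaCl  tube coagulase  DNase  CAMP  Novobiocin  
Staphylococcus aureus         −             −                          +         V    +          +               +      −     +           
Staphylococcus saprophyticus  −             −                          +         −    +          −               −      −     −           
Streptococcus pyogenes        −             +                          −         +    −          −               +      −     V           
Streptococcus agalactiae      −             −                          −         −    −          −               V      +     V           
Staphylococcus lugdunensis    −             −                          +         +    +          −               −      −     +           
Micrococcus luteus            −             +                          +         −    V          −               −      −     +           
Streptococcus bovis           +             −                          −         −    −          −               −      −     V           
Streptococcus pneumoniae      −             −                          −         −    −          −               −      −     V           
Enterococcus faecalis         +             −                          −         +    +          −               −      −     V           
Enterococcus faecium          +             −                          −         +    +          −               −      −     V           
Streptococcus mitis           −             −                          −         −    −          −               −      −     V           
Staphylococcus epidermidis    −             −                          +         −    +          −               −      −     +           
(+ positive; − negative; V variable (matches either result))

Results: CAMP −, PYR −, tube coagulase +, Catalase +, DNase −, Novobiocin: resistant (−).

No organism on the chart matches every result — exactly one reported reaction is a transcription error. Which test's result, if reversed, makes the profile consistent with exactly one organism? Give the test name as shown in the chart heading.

As reported, no row in the chart matches all 6 reactions.
Reversing tube coagulase (to −) → unique match: Staphylococcus saprophyticus.
Reversing Novobiocin → still no organism matches.
Reversing CAMP → still no organism matches.
Reversing Catalase → still no organism matches.
Reversing DNase → still no organism matches.
Reversing PYR → still no organism matches.

tube coagulase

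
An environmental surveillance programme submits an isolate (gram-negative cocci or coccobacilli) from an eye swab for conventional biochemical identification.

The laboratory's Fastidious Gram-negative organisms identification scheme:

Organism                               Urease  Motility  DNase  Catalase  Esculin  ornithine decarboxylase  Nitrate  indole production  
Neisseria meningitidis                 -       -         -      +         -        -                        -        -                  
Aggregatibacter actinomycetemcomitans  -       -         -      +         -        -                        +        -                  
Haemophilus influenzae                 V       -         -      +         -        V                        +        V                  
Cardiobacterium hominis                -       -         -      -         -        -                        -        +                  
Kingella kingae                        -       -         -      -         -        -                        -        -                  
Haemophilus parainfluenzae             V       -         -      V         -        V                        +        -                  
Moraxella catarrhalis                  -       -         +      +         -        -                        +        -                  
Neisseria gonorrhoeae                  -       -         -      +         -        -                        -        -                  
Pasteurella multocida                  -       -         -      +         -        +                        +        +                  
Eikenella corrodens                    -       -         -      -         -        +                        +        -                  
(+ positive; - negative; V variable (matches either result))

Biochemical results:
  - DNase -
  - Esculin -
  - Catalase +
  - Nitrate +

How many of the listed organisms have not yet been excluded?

Esculin -: all 10 remaining candidates are consistent.
DNase -: excludes Moraxella catarrhalis — 9 left.
Catalase +: excludes Cardiobacterium hominis, Kingella kingae, Eikenella corrodens — 6 left.
Nitrate +: excludes Neisseria meningitidis, Neisseria gonorrhoeae — 4 left.
Still consistent: Aggregatibacter actinomycetemcomitans, Haemophilus influenzae, Haemophilus parainfluenzae, Pasteurella multocida.

4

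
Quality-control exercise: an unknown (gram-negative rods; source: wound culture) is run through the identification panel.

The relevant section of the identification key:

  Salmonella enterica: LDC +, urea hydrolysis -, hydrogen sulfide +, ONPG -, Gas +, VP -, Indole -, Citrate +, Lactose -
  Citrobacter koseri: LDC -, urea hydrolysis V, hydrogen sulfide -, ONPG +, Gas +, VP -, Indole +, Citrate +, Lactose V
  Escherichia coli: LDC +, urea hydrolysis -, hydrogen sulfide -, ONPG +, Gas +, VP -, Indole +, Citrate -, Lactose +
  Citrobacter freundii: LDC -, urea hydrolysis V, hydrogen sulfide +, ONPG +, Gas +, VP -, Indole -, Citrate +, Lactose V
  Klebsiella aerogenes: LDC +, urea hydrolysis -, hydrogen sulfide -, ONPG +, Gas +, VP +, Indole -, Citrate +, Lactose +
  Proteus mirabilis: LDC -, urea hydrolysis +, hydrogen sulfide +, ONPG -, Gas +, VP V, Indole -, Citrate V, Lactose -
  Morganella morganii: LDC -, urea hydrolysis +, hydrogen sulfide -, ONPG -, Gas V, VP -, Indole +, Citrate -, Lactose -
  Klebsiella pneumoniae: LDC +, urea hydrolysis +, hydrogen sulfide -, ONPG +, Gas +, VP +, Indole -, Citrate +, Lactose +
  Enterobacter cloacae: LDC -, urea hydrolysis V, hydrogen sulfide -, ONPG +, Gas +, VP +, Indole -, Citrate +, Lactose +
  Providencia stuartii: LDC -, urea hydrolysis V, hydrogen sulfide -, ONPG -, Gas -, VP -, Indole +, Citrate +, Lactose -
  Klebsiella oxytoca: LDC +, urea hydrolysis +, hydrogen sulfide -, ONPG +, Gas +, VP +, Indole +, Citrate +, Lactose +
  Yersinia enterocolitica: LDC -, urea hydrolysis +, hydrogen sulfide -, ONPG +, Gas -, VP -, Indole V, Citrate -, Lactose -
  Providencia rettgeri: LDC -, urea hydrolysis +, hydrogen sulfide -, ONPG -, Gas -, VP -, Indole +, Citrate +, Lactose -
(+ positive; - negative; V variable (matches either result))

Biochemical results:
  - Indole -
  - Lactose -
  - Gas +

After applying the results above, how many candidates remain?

3

Lactose -: excludes 5 organisms — 8 left.
Gas +: excludes Providencia stuartii, Yersinia enterocolitica, Providencia rettgeri — 5 left.
Indole -: excludes Citrobacter koseri, Morganella morganii — 3 left.
Still consistent: Citrobacter freundii, Proteus mirabilis, Salmonella enterica.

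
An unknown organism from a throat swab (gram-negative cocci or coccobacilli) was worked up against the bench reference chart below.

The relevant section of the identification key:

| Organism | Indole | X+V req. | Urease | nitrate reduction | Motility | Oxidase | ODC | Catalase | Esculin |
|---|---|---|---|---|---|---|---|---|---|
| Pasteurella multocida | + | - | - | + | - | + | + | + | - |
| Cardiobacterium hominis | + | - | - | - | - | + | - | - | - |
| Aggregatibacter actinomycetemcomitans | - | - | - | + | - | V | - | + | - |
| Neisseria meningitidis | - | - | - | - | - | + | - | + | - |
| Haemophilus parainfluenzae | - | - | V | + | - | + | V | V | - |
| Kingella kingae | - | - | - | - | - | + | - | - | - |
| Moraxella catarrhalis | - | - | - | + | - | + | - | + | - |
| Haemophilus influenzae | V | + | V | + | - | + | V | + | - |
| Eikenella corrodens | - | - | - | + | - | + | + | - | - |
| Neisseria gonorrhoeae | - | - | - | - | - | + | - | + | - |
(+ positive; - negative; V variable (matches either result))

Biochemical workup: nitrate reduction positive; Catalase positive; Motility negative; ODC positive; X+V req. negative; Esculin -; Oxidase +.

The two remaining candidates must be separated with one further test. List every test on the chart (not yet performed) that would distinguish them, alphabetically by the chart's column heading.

Indole

ODC +: excludes 6 organisms — 4 left.
Oxidase +: all 4 remaining candidates are consistent.
Motility -: all 4 remaining candidates are consistent.
X+V req. -: excludes Haemophilus influenzae — 3 left.
nitrate reduction +: all 3 remaining candidates are consistent.
Esculin -: all 3 remaining candidates are consistent.
Catalase +: excludes Eikenella corrodens — 2 left.
Two candidates remain: Haemophilus parainfluenzae and Pasteurella multocida.
  Indole: Haemophilus parainfluenzae -, Pasteurella multocida + — discriminates.
  Urease: V vs - — variable for at least one, does not separate.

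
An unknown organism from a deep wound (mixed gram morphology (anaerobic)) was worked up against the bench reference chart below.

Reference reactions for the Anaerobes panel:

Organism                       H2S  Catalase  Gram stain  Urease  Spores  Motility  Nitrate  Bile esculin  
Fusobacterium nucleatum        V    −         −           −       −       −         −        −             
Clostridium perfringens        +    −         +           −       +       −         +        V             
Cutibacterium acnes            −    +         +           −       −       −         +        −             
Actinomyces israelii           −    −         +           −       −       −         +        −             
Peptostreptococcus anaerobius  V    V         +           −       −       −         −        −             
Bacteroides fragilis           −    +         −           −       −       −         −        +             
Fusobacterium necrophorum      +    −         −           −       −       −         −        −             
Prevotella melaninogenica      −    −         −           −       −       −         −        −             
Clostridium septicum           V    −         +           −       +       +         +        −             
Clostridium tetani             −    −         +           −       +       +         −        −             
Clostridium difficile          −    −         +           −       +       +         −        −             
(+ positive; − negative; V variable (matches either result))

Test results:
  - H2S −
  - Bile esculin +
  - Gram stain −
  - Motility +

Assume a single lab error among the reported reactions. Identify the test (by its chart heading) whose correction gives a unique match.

As reported, no row in the chart matches all 4 reactions.
Reversing Gram stain → still no organism matches.
Reversing H2S → still no organism matches.
Reversing Motility (to −) → unique match: Bacteroides fragilis.
Reversing Bile esculin → still no organism matches.

Motility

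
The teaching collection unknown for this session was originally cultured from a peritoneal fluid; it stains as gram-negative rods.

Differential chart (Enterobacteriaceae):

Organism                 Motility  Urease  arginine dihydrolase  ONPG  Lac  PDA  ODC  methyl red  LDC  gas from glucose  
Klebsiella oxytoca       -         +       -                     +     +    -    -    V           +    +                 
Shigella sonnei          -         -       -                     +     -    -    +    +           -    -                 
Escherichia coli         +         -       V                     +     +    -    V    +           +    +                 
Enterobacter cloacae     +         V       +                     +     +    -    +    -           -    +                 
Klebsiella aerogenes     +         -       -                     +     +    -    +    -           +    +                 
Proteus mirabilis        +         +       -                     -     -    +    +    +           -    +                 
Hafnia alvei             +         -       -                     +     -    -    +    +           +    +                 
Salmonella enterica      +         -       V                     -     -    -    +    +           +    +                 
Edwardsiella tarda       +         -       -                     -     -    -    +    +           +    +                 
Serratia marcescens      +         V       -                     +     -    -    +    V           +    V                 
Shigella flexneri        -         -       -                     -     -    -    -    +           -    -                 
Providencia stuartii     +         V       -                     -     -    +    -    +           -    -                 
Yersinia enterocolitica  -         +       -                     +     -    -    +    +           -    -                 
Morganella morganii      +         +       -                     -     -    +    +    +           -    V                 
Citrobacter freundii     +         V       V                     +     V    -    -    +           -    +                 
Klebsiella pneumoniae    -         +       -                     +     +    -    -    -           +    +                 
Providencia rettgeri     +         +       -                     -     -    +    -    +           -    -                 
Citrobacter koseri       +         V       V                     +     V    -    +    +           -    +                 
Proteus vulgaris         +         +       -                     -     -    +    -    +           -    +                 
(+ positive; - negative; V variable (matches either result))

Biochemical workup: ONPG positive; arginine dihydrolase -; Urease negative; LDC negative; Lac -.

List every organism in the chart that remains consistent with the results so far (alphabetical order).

Citrobacter freundii, Citrobacter koseri, Shigella sonnei

LDC -: excludes 8 organisms — 11 left.
arginine dihydrolase -: excludes Enterobacter cloacae — 10 left.
Urease -: excludes 5 organisms — 5 left.
Lac -: all 5 remaining candidates are consistent.
ONPG +: excludes Shigella flexneri, Providencia stuartii — 3 left.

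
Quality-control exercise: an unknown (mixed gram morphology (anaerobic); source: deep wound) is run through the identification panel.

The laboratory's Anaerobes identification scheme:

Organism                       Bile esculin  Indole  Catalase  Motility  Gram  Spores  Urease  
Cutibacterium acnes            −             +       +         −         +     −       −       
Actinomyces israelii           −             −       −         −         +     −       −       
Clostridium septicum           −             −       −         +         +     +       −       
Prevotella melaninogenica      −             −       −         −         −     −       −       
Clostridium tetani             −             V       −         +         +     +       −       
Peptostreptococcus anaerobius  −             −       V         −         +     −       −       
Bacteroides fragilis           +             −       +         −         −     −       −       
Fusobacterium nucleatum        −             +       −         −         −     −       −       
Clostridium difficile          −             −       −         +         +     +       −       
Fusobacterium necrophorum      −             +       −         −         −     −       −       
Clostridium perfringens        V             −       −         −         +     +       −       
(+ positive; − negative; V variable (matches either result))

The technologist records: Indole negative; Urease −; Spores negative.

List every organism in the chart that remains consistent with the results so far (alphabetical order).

Actinomyces israelii, Bacteroides fragilis, Peptostreptococcus anaerobius, Prevotella melaninogenica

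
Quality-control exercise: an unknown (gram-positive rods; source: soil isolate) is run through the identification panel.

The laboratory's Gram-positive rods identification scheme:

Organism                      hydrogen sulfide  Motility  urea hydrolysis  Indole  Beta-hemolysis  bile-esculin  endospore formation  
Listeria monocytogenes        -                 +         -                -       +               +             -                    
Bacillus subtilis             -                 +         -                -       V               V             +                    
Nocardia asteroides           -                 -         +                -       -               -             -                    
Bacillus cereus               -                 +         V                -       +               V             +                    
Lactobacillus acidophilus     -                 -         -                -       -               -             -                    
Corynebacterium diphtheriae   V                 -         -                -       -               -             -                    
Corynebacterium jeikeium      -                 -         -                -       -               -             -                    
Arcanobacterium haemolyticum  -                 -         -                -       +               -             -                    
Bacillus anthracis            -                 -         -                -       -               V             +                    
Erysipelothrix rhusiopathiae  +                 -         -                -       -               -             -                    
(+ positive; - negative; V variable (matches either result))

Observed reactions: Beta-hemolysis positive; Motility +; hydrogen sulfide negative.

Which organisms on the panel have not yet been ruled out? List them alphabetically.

Bacillus cereus, Bacillus subtilis, Listeria monocytogenes

Motility +: excludes 7 organisms — 3 left.
Beta-hemolysis +: all 3 remaining candidates are consistent.
hydrogen sulfide -: all 3 remaining candidates are consistent.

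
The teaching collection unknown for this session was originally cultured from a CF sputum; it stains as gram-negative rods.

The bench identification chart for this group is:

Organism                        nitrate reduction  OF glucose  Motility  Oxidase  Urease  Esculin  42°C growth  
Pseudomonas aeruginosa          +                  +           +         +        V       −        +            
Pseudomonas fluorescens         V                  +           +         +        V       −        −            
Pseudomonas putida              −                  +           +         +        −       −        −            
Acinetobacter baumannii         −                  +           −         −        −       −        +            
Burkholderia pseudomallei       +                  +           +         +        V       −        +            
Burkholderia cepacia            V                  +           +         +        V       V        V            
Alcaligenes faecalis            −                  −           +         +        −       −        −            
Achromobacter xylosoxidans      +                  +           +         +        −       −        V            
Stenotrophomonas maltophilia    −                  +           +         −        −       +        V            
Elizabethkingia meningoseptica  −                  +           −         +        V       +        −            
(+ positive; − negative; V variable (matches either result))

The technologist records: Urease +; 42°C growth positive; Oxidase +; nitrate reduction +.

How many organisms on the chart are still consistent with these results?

nitrate reduction +: excludes 5 organisms — 5 left.
Urease +: excludes Achromobacter xylosoxidans — 4 left.
Oxidase +: all 4 remaining candidates are consistent.
42°C growth +: excludes Pseudomonas fluorescens — 3 left.
Still consistent: Burkholderia cepacia, Burkholderia pseudomallei, Pseudomonas aeruginosa.

3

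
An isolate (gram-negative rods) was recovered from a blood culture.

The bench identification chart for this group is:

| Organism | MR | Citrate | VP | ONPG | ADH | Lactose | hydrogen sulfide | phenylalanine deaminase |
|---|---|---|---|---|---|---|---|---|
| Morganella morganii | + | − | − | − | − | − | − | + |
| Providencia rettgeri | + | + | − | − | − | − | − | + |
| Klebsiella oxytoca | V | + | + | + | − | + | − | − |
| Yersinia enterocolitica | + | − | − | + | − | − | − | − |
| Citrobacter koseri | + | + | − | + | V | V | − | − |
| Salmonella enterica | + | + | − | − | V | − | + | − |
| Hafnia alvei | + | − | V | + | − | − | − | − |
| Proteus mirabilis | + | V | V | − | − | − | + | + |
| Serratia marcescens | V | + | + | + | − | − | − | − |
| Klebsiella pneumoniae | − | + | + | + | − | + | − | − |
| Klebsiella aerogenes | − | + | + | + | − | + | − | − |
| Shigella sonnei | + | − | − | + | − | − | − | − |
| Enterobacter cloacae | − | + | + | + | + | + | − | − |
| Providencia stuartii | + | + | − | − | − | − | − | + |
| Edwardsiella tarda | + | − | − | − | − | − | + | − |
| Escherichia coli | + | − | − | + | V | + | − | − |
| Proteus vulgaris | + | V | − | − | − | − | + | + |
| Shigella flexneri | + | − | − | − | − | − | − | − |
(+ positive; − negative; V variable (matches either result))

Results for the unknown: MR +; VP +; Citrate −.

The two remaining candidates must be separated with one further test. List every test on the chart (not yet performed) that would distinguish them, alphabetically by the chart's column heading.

hydrogen sulfide, ONPG, phenylalanine deaminase

VP +: excludes 11 organisms — 7 left.
MR +: excludes Klebsiella pneumoniae, Klebsiella aerogenes, Enterobacter cloacae — 4 left.
Citrate −: excludes Klebsiella oxytoca, Serratia marcescens — 2 left.
Two candidates remain: Hafnia alvei and Proteus mirabilis.
  ONPG: Hafnia alvei +, Proteus mirabilis − — discriminates.
  ADH: − vs − — same for both, does not separate.
  Lactose: − vs − — same for both, does not separate.
  hydrogen sulfide: Hafnia alvei −, Proteus mirabilis + — discriminates.
  phenylalanine deaminase: Hafnia alvei −, Proteus mirabilis + — discriminates.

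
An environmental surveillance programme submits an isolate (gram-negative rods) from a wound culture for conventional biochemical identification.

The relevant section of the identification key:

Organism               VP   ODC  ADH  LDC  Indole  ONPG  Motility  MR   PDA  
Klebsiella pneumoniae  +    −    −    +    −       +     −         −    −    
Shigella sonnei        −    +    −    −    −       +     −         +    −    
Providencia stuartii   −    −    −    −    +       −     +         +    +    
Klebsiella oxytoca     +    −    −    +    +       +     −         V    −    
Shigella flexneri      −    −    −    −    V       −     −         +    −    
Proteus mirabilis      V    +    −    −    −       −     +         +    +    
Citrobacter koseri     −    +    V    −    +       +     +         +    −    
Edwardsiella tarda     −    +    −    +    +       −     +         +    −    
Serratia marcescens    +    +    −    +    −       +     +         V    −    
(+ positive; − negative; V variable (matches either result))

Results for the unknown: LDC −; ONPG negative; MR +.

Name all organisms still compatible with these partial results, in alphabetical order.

Proteus mirabilis, Providencia stuartii, Shigella flexneri

LDC −: excludes Klebsiella pneumoniae, Klebsiella oxytoca, Edwardsiella tarda, Serratia marcescens — 5 left.
ONPG −: excludes Shigella sonnei, Citrobacter koseri — 3 left.
MR +: all 3 remaining candidates are consistent.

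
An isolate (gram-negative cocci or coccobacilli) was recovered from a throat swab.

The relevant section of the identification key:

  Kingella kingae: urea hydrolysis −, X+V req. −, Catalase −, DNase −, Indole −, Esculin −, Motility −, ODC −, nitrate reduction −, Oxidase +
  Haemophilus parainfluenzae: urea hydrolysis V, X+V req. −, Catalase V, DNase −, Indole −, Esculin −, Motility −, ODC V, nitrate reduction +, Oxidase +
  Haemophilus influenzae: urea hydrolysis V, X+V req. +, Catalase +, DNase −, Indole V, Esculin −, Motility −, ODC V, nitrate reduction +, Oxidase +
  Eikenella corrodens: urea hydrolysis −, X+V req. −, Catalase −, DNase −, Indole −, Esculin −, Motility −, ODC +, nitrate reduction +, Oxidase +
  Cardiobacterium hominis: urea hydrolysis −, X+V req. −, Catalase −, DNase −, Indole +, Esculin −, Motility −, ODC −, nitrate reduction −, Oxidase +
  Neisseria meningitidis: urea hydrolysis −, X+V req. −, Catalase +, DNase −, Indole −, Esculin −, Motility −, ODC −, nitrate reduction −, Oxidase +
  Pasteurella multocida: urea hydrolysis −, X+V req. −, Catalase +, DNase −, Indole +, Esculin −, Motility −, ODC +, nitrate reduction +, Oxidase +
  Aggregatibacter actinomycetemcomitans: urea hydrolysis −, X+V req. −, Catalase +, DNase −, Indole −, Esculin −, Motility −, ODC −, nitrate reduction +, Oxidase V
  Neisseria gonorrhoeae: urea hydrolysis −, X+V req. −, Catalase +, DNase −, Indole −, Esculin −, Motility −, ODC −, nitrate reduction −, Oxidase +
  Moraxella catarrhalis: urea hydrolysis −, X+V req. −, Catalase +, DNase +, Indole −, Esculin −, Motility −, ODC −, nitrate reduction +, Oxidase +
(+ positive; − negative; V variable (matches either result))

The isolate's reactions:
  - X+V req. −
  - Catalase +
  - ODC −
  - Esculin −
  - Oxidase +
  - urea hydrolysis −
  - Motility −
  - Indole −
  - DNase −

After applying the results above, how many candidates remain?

4

X+V req. −: excludes Haemophilus influenzae — 9 left.
Catalase +: excludes Kingella kingae, Eikenella corrodens, Cardiobacterium hominis — 6 left.
Esculin −: all 6 remaining candidates are consistent.
Oxidase +: all 6 remaining candidates are consistent.
urea hydrolysis −: all 6 remaining candidates are consistent.
DNase −: excludes Moraxella catarrhalis — 5 left.
Motility −: all 5 remaining candidates are consistent.
Indole −: excludes Pasteurella multocida — 4 left.
ODC −: all 4 remaining candidates are consistent.
Still consistent: Aggregatibacter actinomycetemcomitans, Haemophilus parainfluenzae, Neisseria gonorrhoeae, Neisseria meningitidis.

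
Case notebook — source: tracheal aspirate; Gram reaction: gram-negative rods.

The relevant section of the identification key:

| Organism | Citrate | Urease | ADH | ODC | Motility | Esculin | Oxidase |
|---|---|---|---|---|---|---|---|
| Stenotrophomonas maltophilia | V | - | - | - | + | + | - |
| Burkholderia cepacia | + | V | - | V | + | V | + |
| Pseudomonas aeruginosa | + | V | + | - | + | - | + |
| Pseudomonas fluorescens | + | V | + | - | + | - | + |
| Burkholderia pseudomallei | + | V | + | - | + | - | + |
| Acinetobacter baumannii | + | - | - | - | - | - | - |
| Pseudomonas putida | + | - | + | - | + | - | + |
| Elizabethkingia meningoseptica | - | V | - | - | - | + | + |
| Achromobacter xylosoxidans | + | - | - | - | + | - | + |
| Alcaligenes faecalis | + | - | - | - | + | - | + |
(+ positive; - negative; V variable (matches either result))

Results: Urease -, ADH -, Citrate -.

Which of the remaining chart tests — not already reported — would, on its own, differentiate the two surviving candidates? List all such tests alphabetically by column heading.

Motility, Oxidase

Citrate -: excludes 8 organisms — 2 left.
ADH -: all 2 remaining candidates are consistent.
Urease -: all 2 remaining candidates are consistent.
Two candidates remain: Elizabethkingia meningoseptica and Stenotrophomonas maltophilia.
  ODC: - vs - — same for both, does not separate.
  Motility: Elizabethkingia meningoseptica -, Stenotrophomonas maltophilia + — discriminates.
  Esculin: + vs + — same for both, does not separate.
  Oxidase: Elizabethkingia meningoseptica +, Stenotrophomonas maltophilia - — discriminates.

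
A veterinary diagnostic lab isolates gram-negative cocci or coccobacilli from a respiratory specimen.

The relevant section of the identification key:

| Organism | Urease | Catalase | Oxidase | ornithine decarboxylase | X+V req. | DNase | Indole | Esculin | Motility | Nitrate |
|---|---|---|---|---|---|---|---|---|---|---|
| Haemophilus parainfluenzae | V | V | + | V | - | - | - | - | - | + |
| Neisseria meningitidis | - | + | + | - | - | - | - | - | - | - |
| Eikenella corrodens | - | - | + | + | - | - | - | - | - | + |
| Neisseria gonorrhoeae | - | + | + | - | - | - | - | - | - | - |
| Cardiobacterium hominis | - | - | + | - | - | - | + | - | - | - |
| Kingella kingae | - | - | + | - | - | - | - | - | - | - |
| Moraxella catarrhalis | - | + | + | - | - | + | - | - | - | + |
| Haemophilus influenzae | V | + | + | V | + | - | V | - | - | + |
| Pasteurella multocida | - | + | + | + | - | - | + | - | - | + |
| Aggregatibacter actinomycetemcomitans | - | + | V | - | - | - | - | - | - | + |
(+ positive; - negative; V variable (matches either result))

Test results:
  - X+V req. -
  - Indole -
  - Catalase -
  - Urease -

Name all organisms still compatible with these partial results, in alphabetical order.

Eikenella corrodens, Haemophilus parainfluenzae, Kingella kingae

Indole -: excludes Cardiobacterium hominis, Pasteurella multocida — 8 left.
X+V req. -: excludes Haemophilus influenzae — 7 left.
Urease -: all 7 remaining candidates are consistent.
Catalase -: excludes Neisseria meningitidis, Neisseria gonorrhoeae, Moraxella catarrhalis, Aggregatibacter actinomycetemcomitans — 3 left.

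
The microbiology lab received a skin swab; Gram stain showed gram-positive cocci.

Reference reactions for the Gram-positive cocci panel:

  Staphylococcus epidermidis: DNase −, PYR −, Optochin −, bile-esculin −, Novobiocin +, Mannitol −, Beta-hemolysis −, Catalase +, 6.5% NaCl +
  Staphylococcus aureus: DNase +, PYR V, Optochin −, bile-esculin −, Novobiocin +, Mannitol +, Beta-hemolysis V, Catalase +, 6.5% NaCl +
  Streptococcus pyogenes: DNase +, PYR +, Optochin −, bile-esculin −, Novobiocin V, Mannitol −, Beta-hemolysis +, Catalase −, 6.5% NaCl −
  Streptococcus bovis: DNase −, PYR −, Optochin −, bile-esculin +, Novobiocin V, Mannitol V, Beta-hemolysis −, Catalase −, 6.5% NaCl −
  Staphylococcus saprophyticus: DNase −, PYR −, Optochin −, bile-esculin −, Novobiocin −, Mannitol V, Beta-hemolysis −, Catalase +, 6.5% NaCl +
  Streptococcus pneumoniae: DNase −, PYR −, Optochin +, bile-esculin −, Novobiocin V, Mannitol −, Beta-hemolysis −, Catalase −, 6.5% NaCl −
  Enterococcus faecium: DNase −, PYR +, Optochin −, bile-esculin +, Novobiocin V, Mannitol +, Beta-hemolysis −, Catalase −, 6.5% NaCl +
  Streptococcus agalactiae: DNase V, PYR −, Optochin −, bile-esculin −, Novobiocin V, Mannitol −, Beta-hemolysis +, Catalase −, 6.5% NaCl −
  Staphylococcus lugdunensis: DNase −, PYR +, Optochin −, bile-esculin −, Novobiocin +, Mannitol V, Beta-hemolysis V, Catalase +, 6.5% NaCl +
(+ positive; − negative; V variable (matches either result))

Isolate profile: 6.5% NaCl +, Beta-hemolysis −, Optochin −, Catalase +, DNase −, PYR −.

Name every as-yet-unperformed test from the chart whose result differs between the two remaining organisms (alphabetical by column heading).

Novobiocin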